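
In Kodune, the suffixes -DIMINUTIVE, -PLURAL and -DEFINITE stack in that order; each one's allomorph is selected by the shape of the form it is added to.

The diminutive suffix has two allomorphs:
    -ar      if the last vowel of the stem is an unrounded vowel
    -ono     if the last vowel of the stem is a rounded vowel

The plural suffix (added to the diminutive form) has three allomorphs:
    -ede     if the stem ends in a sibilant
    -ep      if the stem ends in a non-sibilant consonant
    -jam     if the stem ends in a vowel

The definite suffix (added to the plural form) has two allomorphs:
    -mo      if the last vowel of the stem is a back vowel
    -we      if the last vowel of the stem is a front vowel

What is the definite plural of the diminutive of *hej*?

*hej* — last vowel /e/ (an unrounded vowel) → -ar → *hejar*.
The final sound of the diminutive form *hejar* is /r/, which is a non-sibilant consonant, so the plural suffix is -ep, giving *hejarep*.
The last vowel of the plural form *hejarep* is /e/, which is a front vowel, so the definite suffix is -we, giving *hejarepwe*.

hejarepwe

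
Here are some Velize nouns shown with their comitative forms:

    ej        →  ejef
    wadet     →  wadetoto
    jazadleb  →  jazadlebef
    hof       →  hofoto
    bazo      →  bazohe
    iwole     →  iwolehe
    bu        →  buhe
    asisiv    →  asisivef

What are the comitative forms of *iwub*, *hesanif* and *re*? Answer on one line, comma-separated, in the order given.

iwubef, hesanifoto, rehe

Looking at the final sound of each stem: -oto when the stem ends in a voiceless consonant (*wadet*, *hof*); -ef when the stem ends in a voiced consonant (*ej*, *jazadleb*, *asisiv*); -he when the stem ends in a vowel (*bazo*, *iwole*, *bu*).
*iwub*: final sound = /b/, a voiced consonant → -ef → *iwubef*.
*hesanif*: final sound = /f/, a voiceless consonant → -oto → *hesanifoto*.
The final sound of *re* is /e/, which is a vowel, so the suffix is -he, giving *rehe*.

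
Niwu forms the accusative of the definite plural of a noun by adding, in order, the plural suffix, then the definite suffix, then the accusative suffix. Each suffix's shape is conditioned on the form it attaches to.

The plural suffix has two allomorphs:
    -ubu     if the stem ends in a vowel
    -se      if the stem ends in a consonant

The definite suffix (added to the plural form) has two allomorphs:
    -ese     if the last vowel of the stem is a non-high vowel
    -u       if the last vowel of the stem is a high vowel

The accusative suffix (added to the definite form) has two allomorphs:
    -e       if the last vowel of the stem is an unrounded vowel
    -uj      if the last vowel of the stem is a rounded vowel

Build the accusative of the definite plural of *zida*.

zidaubuuuj

The final sound of *zida* is /a/, which is a vowel, so the plural suffix is -ubu, giving *zidaubu*.
The plural form *zidaubu* — last vowel /u/ (a high vowel) → -u → *zidaubuu*.
Since the last vowel of the definite form *zidaubuu* is /u/ (a rounded vowel), it takes -uj, giving *zidaubuuuj*.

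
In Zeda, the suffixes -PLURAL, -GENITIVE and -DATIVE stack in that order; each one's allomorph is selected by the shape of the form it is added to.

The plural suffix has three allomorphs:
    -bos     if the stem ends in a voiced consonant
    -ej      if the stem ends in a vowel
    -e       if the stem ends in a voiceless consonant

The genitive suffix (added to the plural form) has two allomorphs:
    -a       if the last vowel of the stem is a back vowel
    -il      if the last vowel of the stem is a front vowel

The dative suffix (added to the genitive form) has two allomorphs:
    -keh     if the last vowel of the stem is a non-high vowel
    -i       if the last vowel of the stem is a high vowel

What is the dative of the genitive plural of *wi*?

wiejili

*wi* — final sound /i/ (a vowel) → -ej → *wiej*.
Since the last vowel of the plural form *wiej* is /e/ (a front vowel), it takes -il, giving *wiejil*.
The last vowel of the genitive form *wiejil* is /i/, which is a high vowel, so the dative suffix is -i, giving *wiejili*.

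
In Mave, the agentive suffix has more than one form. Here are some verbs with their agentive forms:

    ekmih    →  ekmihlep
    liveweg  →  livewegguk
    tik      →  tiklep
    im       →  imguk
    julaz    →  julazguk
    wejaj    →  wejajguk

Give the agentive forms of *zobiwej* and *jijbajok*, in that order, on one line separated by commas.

The alternation tracks the final consonant of the stem — -lep when the stem ends in a voiceless consonant (*ekmih*, *tik*); -guk when the stem ends in a voiced consonant (*liveweg*, *im*, *julaz*, *wejaj*).
*zobiwej* — final consonant /j/ (voiced) → -guk → *zobiwejguk*.
*jijbajok* — final consonant /k/ (voiceless) → -lep → *jijbajoklep*.

zobiwejguk, jijbajoklep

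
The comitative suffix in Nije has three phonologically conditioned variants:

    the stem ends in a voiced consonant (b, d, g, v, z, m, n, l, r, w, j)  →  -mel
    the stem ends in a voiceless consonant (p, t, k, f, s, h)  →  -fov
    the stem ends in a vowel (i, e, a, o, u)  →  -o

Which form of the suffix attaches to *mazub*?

-mel

*mazub*: final sound = /b/, a voiced consonant → -mel.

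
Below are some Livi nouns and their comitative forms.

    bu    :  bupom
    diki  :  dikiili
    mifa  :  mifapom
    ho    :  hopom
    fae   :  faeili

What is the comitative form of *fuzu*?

fuzupom

The alternation tracks the last vowel of the stem — -ili when the last vowel of the stem is a front vowel (*diki*, *fae*); -pom when the last vowel of the stem is a back vowel (*bu*, *mifa*, *ho*).
Since the last vowel of *fuzu* is /u/ (a back vowel), it takes -pom, giving *fuzupom*.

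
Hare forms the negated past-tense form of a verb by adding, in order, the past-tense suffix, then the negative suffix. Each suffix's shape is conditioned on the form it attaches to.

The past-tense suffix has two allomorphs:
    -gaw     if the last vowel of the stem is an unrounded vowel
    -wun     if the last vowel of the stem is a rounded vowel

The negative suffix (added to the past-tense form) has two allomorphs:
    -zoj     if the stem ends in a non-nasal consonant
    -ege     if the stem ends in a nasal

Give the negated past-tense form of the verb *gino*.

ginowunege

*gino* — last vowel /o/ (a rounded vowel) → -wun → *ginowun*.
The past-tense form *ginowun* — final consonant /n/ (a nasal) → -ege → *ginowunege*.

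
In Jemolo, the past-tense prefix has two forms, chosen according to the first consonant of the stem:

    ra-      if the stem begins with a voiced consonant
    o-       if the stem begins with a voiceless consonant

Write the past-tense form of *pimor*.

*pimor* — first consonant /p/ (voiceless) → o- → *opimor*.

opimor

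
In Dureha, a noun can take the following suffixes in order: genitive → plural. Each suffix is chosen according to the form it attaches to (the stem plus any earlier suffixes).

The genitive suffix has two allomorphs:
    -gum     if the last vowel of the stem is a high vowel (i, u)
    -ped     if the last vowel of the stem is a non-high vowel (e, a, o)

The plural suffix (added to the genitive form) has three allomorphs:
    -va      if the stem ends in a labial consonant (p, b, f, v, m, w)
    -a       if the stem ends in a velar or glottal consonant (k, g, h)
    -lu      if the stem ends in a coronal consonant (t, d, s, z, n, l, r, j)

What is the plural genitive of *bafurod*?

bafurodpedlu

Since the last vowel of *bafurod* is /o/ (a non-high vowel), it takes -ped, giving *bafurodped*.
The genitive form *bafurodped* — final consonant /d/ (coronal) → -lu → *bafurodpedlu*.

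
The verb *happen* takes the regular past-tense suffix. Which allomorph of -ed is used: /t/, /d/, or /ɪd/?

The stem *happen* ends in a voiced sound other than /d/.
The -ed suffix is realized as /ɪd/ after /t, d/; as /t/ after other voiceless consonants; and as /d/ after other voiced sounds.
So -ed on *happen* is pronounced /d/.

/d/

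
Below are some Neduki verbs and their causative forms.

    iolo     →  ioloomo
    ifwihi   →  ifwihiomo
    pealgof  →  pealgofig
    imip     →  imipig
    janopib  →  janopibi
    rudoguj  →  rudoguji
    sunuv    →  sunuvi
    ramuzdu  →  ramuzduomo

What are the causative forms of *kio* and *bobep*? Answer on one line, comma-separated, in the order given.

kioomo, bobepig

The alternation tracks the final sound of the stem — -ig when the stem ends in a voiceless consonant (*pealgof*, *imip*); -i when the stem ends in a voiced consonant (*janopib*, *rudoguj*, *sunuv*); -omo when the stem ends in a vowel (*iolo*, *ifwihi*, *ramuzdu*).
Since the final sound of *kio* is /o/ (a vowel), it takes -omo, giving *kioomo*.
*bobep*: final sound = /p/, a voiceless consonant → -ig → *bobepig*.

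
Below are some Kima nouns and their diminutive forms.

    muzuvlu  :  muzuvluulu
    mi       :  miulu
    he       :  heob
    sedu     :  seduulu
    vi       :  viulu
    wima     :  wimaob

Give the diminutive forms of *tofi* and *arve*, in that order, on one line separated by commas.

tofiulu, arveob

The pattern is height harmony: -ulu when the last vowel of the stem is a high vowel (*muzuvlu*, *mi*, *sedu*, *vi*); -ob when the last vowel of the stem is a non-high vowel (*he*, *wima*).
*tofi* — last vowel /i/ (a high vowel) → -ulu → *tofiulu*.
Since the last vowel of *arve* is /e/ (a non-high vowel), it takes -ob, giving *arveob*.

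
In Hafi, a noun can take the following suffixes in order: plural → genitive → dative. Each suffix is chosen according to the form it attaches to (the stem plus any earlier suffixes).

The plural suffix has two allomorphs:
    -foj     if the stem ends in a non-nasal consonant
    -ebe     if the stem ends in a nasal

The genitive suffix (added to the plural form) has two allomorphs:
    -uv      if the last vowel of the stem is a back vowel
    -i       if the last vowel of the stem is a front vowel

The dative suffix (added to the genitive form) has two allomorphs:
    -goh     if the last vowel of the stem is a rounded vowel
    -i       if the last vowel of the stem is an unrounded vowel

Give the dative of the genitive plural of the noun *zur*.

zurfojuvgoh

*zur* — final consonant /r/ (non-nasal) → -foj → *zurfoj*.
The plural form *zurfoj*: last vowel = /o/, a back vowel → -uv → *zurfojuv*.
The last vowel of the genitive form *zurfojuv* is /u/, which is a rounded vowel, so the dative suffix is -goh, giving *zurfojuvgoh*.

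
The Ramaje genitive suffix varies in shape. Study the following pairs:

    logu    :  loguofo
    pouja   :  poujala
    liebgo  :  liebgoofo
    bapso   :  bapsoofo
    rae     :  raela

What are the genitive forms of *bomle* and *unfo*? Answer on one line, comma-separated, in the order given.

The pattern is rounding harmony: -ofo when the last vowel of the stem is a rounded vowel (*logu*, *liebgo*, *bapso*); -la when the last vowel of the stem is an unrounded vowel (*pouja*, *rae*).
Since the last vowel of *bomle* is /e/ (an unrounded vowel), it takes -la, giving *bomlela*.
The last vowel of *unfo* is /o/, which is a rounded vowel, so the suffix is -ofo, giving *unfoofo*.

bomlela, unfoofo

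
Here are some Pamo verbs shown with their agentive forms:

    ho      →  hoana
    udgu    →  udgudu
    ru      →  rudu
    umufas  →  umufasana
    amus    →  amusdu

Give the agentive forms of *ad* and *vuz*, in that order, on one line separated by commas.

adana, vuzdu

Looking at the last vowel of each stem: -du when the last vowel of the stem is a high vowel (*udgu*, *ru*, *amus*); -ana when the last vowel of the stem is a non-high vowel (*ho*, *umufas*).
The last vowel of *ad* is /a/, which is a non-high vowel, so the suffix is -ana, giving *adana*.
The last vowel of *vuz* is /u/, which is a high vowel, so the suffix is -du, giving *vuzdu*.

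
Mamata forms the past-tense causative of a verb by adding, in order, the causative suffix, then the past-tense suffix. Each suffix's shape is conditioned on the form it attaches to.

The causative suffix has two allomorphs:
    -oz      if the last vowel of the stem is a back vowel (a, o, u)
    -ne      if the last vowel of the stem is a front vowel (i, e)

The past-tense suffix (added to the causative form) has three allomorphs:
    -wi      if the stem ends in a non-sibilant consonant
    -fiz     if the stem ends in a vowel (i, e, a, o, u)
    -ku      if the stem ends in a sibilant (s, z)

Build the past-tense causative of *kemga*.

*kemga*: last vowel = /a/, a back vowel → -oz → *kemgaoz*.
Since the final sound of the causative form *kemgaoz* is /z/ (a sibilant), it takes -ku, giving *kemgaozku*.

kemgaozku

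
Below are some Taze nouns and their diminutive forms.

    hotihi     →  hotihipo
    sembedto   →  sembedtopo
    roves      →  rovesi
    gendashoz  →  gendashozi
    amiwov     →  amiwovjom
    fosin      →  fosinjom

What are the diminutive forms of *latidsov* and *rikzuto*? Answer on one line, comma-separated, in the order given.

latidsovjom, rikzutopo

Looking at the final sound of each stem: -i when the stem ends in a sibilant (*roves*, *gendashoz*); -jom when the stem ends in a non-sibilant consonant (*amiwov*, *fosin*); -po when the stem ends in a vowel (*hotihi*, *sembedto*).
*latidsov* — final sound /v/ (a non-sibilant consonant) → -jom → *latidsovjom*.
Since the final sound of *rikzuto* is /o/ (a vowel), it takes -po, giving *rikzutopo*.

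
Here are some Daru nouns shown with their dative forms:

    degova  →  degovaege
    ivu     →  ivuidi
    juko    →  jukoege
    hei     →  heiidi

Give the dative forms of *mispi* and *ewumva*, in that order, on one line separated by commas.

The suffix is conditioned by the last vowel: -idi when the last vowel of the stem is a high vowel (*ivu*, *hei*); -ege when the last vowel of the stem is a non-high vowel (*degova*, *juko*).
Since the last vowel of *mispi* is /i/ (a high vowel), it takes -idi, giving *mispiidi*.
The last vowel of *ewumva* is /a/, which is a non-high vowel, so the suffix is -ege, giving *ewumvaege*.

mispiidi, ewumvaege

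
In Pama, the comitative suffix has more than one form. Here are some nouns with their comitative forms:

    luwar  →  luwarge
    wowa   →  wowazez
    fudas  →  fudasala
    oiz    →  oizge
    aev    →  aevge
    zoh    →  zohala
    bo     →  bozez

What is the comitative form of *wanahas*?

The pattern is voicing of the final sound: -ala when the stem ends in a voiceless consonant (*fudas*, *zoh*); -ge when the stem ends in a voiced consonant (*luwar*, *oiz*, *aev*); -zez when the stem ends in a vowel (*wowa*, *bo*).
Since the final sound of *wanahas* is /s/ (a voiceless consonant), it takes -ala, giving *wanahasala*.

wanahasala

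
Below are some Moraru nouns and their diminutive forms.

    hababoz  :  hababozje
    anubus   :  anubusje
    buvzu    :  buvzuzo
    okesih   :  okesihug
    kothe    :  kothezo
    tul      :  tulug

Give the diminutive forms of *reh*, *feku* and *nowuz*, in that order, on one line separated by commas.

rehug, fekuzo, nowuzje

The pattern is sibilance of the final sound: -je when the stem ends in a sibilant (*hababoz*, *anubus*); -ug when the stem ends in a non-sibilant consonant (*okesih*, *tul*); -zo when the stem ends in a vowel (*buvzu*, *kothe*).
*reh* — final sound /h/ (a non-sibilant consonant) → -ug → *rehug*.
*feku* — final sound /u/ (a vowel) → -zo → *fekuzo*.
*nowuz*: final sound = /z/, a sibilant → -je → *nowuzje*.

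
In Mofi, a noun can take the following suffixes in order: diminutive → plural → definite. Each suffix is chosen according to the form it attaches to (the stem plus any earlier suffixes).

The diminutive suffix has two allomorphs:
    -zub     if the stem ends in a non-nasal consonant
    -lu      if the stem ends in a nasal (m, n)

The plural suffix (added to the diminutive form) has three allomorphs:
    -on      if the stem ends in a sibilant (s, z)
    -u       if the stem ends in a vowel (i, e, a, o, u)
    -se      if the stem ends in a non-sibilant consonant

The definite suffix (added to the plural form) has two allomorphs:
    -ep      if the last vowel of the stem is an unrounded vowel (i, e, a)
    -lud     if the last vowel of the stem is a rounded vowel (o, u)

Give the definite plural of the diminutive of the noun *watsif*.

watsifzubseep

*watsif*: final consonant = /f/, non-nasal → -zub → *watsifzub*.
The final sound of the diminutive form *watsifzub* is /b/, which is a non-sibilant consonant, so the plural suffix is -se, giving *watsifzubse*.
Since the last vowel of the plural form *watsifzubse* is /e/ (an unrounded vowel), it takes -ep, giving *watsifzubseep*.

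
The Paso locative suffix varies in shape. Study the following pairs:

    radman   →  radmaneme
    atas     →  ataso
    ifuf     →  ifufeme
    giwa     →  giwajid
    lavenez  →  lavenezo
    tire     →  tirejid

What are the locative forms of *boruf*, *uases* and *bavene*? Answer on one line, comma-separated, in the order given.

The alternation tracks the final sound of the stem — -o when the stem ends in a sibilant (*atas*, *lavenez*); -eme when the stem ends in a non-sibilant consonant (*radman*, *ifuf*); -jid when the stem ends in a vowel (*giwa*, *tire*).
Since the final sound of *boruf* is /f/ (a non-sibilant consonant), it takes -eme, giving *borufeme*.
*uases*: final sound = /s/, a sibilant → -o → *uaseso*.
The final sound of *bavene* is /e/, which is a vowel, so the suffix is -jid, giving *bavenejid*.

borufeme, uaseso, bavenejid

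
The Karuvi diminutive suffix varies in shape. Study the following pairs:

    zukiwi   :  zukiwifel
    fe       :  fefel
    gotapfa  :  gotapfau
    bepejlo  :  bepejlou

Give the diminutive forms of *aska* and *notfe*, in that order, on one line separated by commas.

The alternation tracks the last vowel of the stem — -fel when the last vowel of the stem is a front vowel (*zukiwi*, *fe*); -u when the last vowel of the stem is a back vowel (*gotapfa*, *bepejlo*).
Since the last vowel of *aska* is /a/ (a back vowel), it takes -u, giving *askau*.
*notfe* — last vowel /e/ (a front vowel) → -fel → *notfefel*.

askau, notfefel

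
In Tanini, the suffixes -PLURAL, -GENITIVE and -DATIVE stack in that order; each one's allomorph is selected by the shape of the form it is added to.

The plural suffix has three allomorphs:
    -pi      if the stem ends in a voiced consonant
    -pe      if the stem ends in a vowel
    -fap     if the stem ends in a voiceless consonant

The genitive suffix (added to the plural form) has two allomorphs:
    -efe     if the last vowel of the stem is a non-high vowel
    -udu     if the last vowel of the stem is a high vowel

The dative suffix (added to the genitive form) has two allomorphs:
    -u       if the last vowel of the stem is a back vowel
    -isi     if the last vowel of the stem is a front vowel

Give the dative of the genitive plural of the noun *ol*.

Since the final sound of *ol* is /l/ (a voiced consonant), it takes -pi, giving *olpi*.
The plural form *olpi* — last vowel /i/ (a high vowel) → -udu → *olpiudu*.
The last vowel of the genitive form *olpiudu* is /u/, which is a back vowel, so the dative suffix is -u, giving *olpiuduu*.

olpiuduu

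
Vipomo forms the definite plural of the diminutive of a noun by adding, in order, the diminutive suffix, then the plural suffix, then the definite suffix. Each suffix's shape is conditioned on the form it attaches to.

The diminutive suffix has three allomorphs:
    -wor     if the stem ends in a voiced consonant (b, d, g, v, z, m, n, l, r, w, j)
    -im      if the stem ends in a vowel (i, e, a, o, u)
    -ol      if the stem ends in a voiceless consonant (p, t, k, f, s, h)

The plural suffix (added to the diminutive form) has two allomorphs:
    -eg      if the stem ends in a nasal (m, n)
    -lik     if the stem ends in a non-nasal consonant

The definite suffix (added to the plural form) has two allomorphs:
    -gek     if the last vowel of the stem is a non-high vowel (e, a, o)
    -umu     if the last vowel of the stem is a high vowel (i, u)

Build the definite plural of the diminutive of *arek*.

arekollikumu

*arek*: final sound = /k/, a voiceless consonant → -ol → *arekol*.
Since the final consonant of the diminutive form *arekol* is /l/ (non-nasal), it takes -lik, giving *arekollik*.
Since the last vowel of the plural form *arekollik* is /i/ (a high vowel), it takes -umu, giving *arekollikumu*.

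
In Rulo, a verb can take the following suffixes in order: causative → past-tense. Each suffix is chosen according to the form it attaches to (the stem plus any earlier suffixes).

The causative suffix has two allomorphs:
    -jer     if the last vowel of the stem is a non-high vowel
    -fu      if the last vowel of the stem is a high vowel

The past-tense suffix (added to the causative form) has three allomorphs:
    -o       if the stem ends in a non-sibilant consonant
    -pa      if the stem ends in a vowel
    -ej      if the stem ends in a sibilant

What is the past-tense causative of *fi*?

fifupa

*fi*: last vowel = /i/, a high vowel → -fu → *fifu*.
The final sound of the causative form *fifu* is /u/, which is a vowel, so the past-tense suffix is -pa, giving *fifupa*.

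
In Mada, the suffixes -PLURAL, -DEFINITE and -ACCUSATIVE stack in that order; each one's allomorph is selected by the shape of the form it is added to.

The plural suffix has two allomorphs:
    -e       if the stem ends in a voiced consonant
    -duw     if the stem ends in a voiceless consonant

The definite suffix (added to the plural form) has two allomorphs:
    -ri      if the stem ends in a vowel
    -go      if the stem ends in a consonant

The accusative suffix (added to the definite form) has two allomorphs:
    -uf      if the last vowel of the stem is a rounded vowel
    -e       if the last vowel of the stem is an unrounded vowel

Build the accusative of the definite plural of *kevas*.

kevasduwgouf

The final consonant of *kevas* is /s/, which is voiceless, so the plural suffix is -duw, giving *kevasduw*.
Since the final sound of the plural form *kevasduw* is /w/ (a consonant), it takes -go, giving *kevasduwgo*.
Since the last vowel of the definite form *kevasduwgo* is /o/ (a rounded vowel), it takes -uf, giving *kevasduwgouf*.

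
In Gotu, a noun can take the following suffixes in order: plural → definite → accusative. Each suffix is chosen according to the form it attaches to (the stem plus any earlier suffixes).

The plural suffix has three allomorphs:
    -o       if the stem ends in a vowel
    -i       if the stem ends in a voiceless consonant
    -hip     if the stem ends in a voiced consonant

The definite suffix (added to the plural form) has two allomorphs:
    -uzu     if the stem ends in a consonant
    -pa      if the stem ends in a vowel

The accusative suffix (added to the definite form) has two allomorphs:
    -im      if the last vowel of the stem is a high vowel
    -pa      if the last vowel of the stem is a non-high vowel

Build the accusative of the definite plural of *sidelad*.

*sidelad*: final sound = /d/, a voiced consonant → -hip → *sideladhip*.
Since the final sound of the plural form *sideladhip* is /p/ (a consonant), it takes -uzu, giving *sideladhipuzu*.
The definite form *sideladhipuzu* — last vowel /u/ (a high vowel) → -im → *sideladhipuzuim*.

sideladhipuzuim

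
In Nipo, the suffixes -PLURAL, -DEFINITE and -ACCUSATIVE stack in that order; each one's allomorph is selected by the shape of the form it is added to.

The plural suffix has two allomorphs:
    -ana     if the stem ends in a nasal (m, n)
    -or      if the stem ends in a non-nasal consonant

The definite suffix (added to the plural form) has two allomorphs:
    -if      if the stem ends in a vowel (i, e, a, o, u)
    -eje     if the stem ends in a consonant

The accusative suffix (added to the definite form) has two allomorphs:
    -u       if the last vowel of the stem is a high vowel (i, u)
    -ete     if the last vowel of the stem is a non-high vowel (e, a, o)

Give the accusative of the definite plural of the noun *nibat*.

Since the final consonant of *nibat* is /t/ (non-nasal), it takes -or, giving *nibator*.
The plural form *nibator* — final sound /r/ (a consonant) → -eje → *nibatoreje*.
The definite form *nibatoreje* — last vowel /e/ (a non-high vowel) → -ete → *nibatorejeete*.

nibatorejeete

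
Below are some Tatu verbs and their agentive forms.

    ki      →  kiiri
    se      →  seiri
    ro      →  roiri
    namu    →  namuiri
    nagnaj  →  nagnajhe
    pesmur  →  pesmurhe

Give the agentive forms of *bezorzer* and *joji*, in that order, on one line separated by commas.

Looking at the final sound of each stem: -he when the stem ends in a consonant (*nagnaj*, *pesmur*); -iri when the stem ends in a vowel (*ki*, *se*, *ro*, *namu*).
*bezorzer* — final sound /r/ (a consonant) → -he → *bezorzerhe*.
*joji* — final sound /i/ (a vowel) → -iri → *jojiiri*.

bezorzerhe, jojiiri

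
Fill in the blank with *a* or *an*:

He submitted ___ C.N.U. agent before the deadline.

The indefinite article is chosen by the initial *sound* of the following word, not its spelling.
The initialism *C.N.U.* is read letter by letter; the first letter, C, is pronounced /siː/, which begins with a consonant sound.
So the article is *a*: He submitted a C.N.U. agent before the deadline.

a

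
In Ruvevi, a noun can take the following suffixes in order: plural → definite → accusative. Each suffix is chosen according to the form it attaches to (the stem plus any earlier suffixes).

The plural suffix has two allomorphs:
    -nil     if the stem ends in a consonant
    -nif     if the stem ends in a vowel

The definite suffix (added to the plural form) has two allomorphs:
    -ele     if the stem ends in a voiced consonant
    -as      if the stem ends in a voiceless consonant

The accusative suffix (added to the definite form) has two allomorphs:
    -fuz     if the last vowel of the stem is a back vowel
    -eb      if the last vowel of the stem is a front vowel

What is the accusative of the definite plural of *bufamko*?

*bufamko*: final sound = /o/, a vowel → -nif → *bufamkonif*.
The plural form *bufamkonif* — final consonant /f/ (voiceless) → -as → *bufamkonifas*.
The definite form *bufamkonifas* — last vowel /a/ (a back vowel) → -fuz → *bufamkonifasfuz*.

bufamkonifasfuz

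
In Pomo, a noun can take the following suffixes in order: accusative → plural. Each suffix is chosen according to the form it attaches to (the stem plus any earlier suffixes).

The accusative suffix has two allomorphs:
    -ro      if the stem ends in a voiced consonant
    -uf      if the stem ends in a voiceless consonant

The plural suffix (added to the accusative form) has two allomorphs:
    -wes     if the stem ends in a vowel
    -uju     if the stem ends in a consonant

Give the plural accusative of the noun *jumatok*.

jumatokufuju

*jumatok* — final consonant /k/ (voiceless) → -uf → *jumatokuf*.
The final sound of the accusative form *jumatokuf* is /f/, which is a consonant, so the plural suffix is -uju, giving *jumatokufuju*.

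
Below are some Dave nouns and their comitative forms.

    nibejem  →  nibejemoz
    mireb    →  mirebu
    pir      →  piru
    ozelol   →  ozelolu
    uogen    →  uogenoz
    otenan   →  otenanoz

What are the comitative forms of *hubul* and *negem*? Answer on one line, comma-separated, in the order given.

hubulu, negemoz

The pattern is nasality of the final consonant: -oz when the stem ends in a nasal (*nibejem*, *uogen*, *otenan*); -u when the stem ends in a non-nasal consonant (*mireb*, *pir*, *ozelol*).
Since the final consonant of *hubul* is /l/ (non-nasal), it takes -u, giving *hubulu*.
Since the final consonant of *negem* is /m/ (a nasal), it takes -oz, giving *negemoz*.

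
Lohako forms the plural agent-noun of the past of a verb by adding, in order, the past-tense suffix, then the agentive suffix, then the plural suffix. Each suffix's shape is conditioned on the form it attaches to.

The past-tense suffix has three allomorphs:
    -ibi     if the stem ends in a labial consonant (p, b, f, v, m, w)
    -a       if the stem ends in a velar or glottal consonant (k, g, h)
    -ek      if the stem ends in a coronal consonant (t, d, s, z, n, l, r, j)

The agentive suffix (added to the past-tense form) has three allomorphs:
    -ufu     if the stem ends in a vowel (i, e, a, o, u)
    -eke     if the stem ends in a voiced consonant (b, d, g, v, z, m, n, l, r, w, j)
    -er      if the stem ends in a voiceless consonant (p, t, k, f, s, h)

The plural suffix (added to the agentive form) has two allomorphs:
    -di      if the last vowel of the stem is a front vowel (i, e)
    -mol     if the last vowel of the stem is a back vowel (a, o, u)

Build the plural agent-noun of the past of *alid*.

alidekerdi

*alid* — final consonant /d/ (coronal) → -ek → *alidek*.
The past-tense form *alidek*: final sound = /k/, a voiceless consonant → -er → *alideker*.
The agentive form *alideker* — last vowel /e/ (a front vowel) → -di → *alidekerdi*.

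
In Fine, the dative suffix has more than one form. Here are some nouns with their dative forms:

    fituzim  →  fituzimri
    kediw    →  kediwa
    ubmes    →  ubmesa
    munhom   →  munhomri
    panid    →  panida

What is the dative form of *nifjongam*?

The alternation tracks the final consonant of the stem — -ri when the stem ends in a nasal (*fituzim*, *munhom*); -a when the stem ends in a non-nasal consonant (*kediw*, *ubmes*, *panid*).
The final consonant of *nifjongam* is /m/, which is a nasal, so the suffix is -ri, giving *nifjongamri*.

nifjongamri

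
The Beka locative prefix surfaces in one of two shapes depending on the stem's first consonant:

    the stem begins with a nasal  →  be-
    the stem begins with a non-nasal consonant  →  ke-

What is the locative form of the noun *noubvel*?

benoubvel

The first consonant of *noubvel* is /n/, which is a nasal, so the prefix is be-, giving *benoubvel*.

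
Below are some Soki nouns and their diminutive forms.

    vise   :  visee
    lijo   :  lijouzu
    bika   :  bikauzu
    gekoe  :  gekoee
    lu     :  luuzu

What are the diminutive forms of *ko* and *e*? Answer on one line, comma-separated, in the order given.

kouzu, ee

The suffix is conditioned by the last vowel: -e when the last vowel of the stem is a front vowel (*vise*, *gekoe*); -uzu when the last vowel of the stem is a back vowel (*lijo*, *bika*, *lu*).
*ko*: last vowel = /o/, a back vowel → -uzu → *kouzu*.
*e*: last vowel = /e/, a front vowel → -e → *ee*.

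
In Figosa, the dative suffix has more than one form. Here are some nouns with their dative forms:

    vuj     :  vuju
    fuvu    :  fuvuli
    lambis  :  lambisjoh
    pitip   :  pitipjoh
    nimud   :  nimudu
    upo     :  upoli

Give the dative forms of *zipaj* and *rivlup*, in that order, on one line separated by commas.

zipaju, rivlupjoh

Looking at the final sound of each stem: -joh when the stem ends in a voiceless consonant (*lambis*, *pitip*); -u when the stem ends in a voiced consonant (*vuj*, *nimud*); -li when the stem ends in a vowel (*fuvu*, *upo*).
*zipaj*: final sound = /j/, a voiced consonant → -u → *zipaju*.
*rivlup* — final sound /p/ (a voiceless consonant) → -joh → *rivlupjoh*.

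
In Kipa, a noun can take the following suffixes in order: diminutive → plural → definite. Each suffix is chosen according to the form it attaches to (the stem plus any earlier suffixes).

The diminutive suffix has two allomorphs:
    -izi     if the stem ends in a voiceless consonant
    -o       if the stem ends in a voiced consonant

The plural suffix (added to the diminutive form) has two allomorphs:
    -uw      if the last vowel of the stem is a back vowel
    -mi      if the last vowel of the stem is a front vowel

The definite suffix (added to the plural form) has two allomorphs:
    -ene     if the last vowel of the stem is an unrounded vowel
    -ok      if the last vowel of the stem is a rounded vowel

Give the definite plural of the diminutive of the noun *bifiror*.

*bifiror*: final consonant = /r/, voiced → -o → *bifiroro*.
Since the last vowel of the diminutive form *bifiroro* is /o/ (a back vowel), it takes -uw, giving *bifirorouw*.
The plural form *bifirorouw*: last vowel = /u/, a rounded vowel → -ok → *bifirorouwok*.

bifirorouwok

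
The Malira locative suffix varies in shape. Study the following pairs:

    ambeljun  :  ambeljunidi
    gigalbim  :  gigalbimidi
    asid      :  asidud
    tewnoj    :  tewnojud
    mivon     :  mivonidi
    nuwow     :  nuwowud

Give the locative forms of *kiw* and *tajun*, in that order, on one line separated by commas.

Looking at the final consonant of each stem: -idi when the stem ends in a nasal (*ambeljun*, *gigalbim*, *mivon*); -ud when the stem ends in a non-nasal consonant (*asid*, *tewnoj*, *nuwow*).
*kiw* — final consonant /w/ (non-nasal) → -ud → *kiwud*.
Since the final consonant of *tajun* is /n/ (a nasal), it takes -idi, giving *tajunidi*.

kiwud, tajunidi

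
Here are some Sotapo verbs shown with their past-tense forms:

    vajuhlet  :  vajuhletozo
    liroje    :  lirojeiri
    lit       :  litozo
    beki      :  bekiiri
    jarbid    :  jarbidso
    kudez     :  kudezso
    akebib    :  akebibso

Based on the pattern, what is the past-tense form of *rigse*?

The alternation tracks the final sound of the stem — -ozo when the stem ends in a voiceless consonant (*vajuhlet*, *lit*); -so when the stem ends in a voiced consonant (*jarbid*, *kudez*, *akebib*); -iri when the stem ends in a vowel (*liroje*, *beki*).
The final sound of *rigse* is /e/, which is a vowel, so the suffix is -iri, giving *rigseiri*.

rigseiri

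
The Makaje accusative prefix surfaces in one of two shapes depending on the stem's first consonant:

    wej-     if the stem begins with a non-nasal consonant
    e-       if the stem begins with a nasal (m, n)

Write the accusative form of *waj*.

The first consonant of *waj* is /w/, which is non-nasal, so the prefix is wej-, giving *wejwaj*.

wejwaj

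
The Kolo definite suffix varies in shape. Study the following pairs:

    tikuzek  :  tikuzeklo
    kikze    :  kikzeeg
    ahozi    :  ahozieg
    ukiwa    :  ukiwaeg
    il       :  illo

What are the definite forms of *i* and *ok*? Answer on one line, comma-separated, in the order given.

The alternation tracks the final sound of the stem — -lo when the stem ends in a consonant (*tikuzek*, *il*); -eg when the stem ends in a vowel (*kikze*, *ahozi*, *ukiwa*).
*i*: final sound = /i/, a vowel → -eg → *ieg*.
Since the final sound of *ok* is /k/ (a consonant), it takes -lo, giving *oklo*.

ieg, oklo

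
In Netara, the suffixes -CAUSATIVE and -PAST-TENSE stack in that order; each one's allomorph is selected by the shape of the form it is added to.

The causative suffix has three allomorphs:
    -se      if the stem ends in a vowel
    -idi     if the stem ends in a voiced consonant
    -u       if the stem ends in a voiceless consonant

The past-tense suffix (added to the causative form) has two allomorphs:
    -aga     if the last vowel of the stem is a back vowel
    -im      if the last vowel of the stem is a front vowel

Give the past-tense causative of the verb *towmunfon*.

The final sound of *towmunfon* is /n/, which is a voiced consonant, so the causative suffix is -idi, giving *towmunfonidi*.
The causative form *towmunfonidi*: last vowel = /i/, a front vowel → -im → *towmunfonidiim*.

towmunfonidiim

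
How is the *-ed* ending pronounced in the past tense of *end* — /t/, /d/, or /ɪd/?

/ɪd/

The stem *end* ends in /t/ or /d/.
The -ed suffix is realized as /ɪd/ after /t, d/; as /t/ after other voiceless consonants; and as /d/ after other voiced sounds.
So -ed on *end* is pronounced /ɪd/.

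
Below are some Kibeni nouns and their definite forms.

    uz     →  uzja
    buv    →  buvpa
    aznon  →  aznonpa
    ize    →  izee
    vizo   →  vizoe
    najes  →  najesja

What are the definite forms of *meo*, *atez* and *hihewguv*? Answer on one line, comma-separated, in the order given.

The suffix is conditioned by the final sound: -ja when the stem ends in a sibilant (*uz*, *najes*); -pa when the stem ends in a non-sibilant consonant (*buv*, *aznon*); -e when the stem ends in a vowel (*ize*, *vizo*).
Since the final sound of *meo* is /o/ (a vowel), it takes -e, giving *meoe*.
*atez* — final sound /z/ (a sibilant) → -ja → *atezja*.
*hihewguv*: final sound = /v/, a non-sibilant consonant → -pa → *hihewguvpa*.

meoe, atezja, hihewguvpa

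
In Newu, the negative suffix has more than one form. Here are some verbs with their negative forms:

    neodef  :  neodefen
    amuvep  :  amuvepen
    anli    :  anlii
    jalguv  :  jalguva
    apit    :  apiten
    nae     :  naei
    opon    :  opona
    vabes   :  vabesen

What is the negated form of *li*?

lii

The alternation tracks the final sound of the stem — -en when the stem ends in a voiceless consonant (*neodef*, *amuvep*, *apit*, *vabes*); -a when the stem ends in a voiced consonant (*jalguv*, *opon*); -i when the stem ends in a vowel (*anli*, *nae*).
The final sound of *li* is /i/, which is a vowel, so the suffix is -i, giving *lii*.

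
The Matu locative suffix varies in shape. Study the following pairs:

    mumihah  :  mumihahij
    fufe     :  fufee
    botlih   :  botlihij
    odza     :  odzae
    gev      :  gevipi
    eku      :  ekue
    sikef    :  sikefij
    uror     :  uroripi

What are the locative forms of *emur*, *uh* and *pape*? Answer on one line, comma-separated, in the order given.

The pattern is voicing of the final sound: -ij when the stem ends in a voiceless consonant (*mumihah*, *botlih*, *sikef*); -ipi when the stem ends in a voiced consonant (*gev*, *uror*); -e when the stem ends in a vowel (*fufe*, *odza*, *eku*).
*emur* — final sound /r/ (a voiced consonant) → -ipi → *emuripi*.
Since the final sound of *uh* is /h/ (a voiceless consonant), it takes -ij, giving *uhij*.
Since the final sound of *pape* is /e/ (a vowel), it takes -e, giving *papee*.

emuripi, uhij, papee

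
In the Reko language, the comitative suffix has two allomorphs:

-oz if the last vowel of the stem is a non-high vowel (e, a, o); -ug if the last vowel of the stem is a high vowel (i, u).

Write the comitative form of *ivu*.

Since the last vowel of *ivu* is /u/ (a high vowel), it takes -ug, giving *ivuug*.

ivuug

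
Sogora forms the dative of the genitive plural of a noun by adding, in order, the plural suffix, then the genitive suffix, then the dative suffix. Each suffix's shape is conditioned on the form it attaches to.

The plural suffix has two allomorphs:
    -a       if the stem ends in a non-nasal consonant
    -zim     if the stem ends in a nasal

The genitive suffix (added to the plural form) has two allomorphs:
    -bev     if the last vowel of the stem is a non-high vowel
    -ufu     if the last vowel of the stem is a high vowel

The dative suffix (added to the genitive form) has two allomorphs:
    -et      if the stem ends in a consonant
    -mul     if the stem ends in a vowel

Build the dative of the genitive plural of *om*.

*om* — final consonant /m/ (a nasal) → -zim → *omzim*.
The plural form *omzim* — last vowel /i/ (a high vowel) → -ufu → *omzimufu*.
The genitive form *omzimufu* — final sound /u/ (a vowel) → -mul → *omzimufumul*.

omzimufumul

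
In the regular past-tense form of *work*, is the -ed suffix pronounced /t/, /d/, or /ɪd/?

The stem *work* ends in a voiceless consonant other than /t/.
The -ed suffix is realized as /ɪd/ after /t, d/; as /t/ after other voiceless consonants; and as /d/ after other voiced sounds.
So -ed on *work* is pronounced /t/.

/t/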